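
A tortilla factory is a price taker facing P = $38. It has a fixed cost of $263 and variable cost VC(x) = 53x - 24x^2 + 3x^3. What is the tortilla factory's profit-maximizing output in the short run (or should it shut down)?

Variable cost is VC = 53x - 24x^2 + 3x^3, so AVC = VC/x = 53 - 24x + 3x^2 and MC = dTC/dx = 53 - 48x + 9x^2.
AVC hits its minimum where MC = AVC, at x = 4, giving min AVC = 53 - 24·4 + 3·4^2 = $5.
Since P = $38 ≥ min AVC = $5, price covers variable cost and the firm should produce.
Set P = MC: 38 = 53 - 48x + 9x^2 → 15 - 48x + 9x^2 = 0. The roots are x = 1/3 and x = 5; the profit-maximizing output is on the rising part of MC, so x* = 5.
Check: AVC at x = 5 is $8 ≤ P, so revenue covers variable cost.
Profit = P·x − TC = 38·5 − 303 = -$113, a loss, but smaller than the $263 fixed cost the firm would lose by shutting down.

Produce at x = 5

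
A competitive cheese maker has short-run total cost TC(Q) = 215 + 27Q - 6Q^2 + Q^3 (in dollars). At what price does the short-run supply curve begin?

Short-run supply begins at min AVC. From VC = 27Q - 6Q^2 + Q^3, AVC = 27 - 6Q + Q^2.
At the minimum of AVC, MC = AVC. MC = 27 - 12Q + 3Q^2; setting MC = AVC gives 2Q^2 - 6Q = 0, so Q = 3. min AVC = 18.
For P < $18 the firm produces nothing.

$18 per unit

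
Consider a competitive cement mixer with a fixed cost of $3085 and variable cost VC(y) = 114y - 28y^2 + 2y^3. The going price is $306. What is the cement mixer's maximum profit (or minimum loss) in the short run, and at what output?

AVC = 114 - 28y + 2y^2; min AVC = $16 at y = 7. Since P = $306 ≥ min AVC, the firm produces.
With MC = 114 - 56y + 6y^2, P = MC on the upward-sloping part at y* = 12.
TR = 306·12 = 3672. TC = 3085 + 792 = 3877. Profit = 3672 − 3877 = -$205.
Shutting down would mean losing the fixed cost of $3085, so operating at a loss of $205 is better by $2880.

Profit = -$205 at y = 12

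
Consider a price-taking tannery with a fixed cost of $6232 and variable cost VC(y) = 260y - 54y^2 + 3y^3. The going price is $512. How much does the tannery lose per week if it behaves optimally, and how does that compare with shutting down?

Profit = -$352 at y = 14

AVC = 260 - 54y + 3y^2; min AVC = $17 at y = 9. Since P = $512 ≥ min AVC, the firm produces.
With MC = 260 - 108y + 9y^2, P = MC on the upward-sloping part at y* = 14.
TR = 512·14 = 7168. TC = 6232 + 1288 = 7520. Profit = 7168 − 7520 = -$352.
That loss of $352 beats the $6232 the firm would lose by shutting down; producing recovers $5880 of fixed cost.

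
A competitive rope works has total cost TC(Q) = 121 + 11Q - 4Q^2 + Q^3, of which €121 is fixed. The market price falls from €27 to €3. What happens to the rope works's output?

MC = 11 - 8Q + 3Q^2; the shutdown threshold is min AVC = €7 (at Q = 2).
With P = €27 above the shutdown price, P = MC gives Q = 4.
At P = €3 < min AVC = €7, price no longer covers variable cost at any output, so the firm shuts down: Q = 0.

Output falls from 4 to 0 (the firm shuts down)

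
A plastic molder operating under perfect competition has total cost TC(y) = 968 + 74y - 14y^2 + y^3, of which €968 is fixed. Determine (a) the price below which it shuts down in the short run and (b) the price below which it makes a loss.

AVC = 74 - 14y + y^2; minimized at y = 7, giving min AVC = €25. That is the shutdown price.
ATC = 968/y + 74 - 14y + y^2. Setting dATC/dy = −968/y^2 − 14 + 2y = 0 gives y = 11 (since 2·11^3 − 14·11^2 = 968).
min ATC = 968/11 + 74 − 14·11 + 11^2 = €129. That is the break-even price.
For €25 ≤ P < €129 the firm produces at a loss; below €25 it shuts down.

Shutdown price = €25; break-even price = €129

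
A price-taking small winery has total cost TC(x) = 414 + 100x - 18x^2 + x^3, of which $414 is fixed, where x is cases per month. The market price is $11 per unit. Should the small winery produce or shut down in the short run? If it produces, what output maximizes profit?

Shut down

From TC, MC = TC'(x) = 100 - 36x + 3x^2 and AVC = VC/x = 100 - 18x + x^2.
The AVC parabola has its vertex at x = 18/2 = 9, where AVC = 100 - 18·9 + 9^2 = $19.
With P < min AVC ($11 < $19), every unit sold adds to the loss.
The firm minimizes its loss by shutting down and losing only its fixed cost of $414.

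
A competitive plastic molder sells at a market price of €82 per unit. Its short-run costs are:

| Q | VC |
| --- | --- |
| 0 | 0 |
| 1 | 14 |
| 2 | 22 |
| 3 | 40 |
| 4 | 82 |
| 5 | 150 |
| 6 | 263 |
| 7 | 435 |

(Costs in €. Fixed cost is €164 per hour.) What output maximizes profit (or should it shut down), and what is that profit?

Q = 5; profit = €96

Profit at each row (π = 82Q − TC): Q=0: -164; Q=1: -96; Q=2: -22; Q=3: 42; Q=4: 82; Q=5: 96; Q=6: 65; Q=7: -25.
Profit is maximized at Q = 5. AVC there is 150/5 = €30 ≤ P, so producing beats shutting down (which would give -€164).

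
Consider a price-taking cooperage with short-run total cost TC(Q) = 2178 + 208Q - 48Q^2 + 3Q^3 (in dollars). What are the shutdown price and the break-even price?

Shutdown price = $16; break-even price = $241

AVC = 208 - 48Q + 3Q^2; minimized at Q = 8, giving min AVC = $16. That is the shutdown price.
ATC = 2178/Q + 208 - 48Q + 3Q^2. Setting dATC/dQ = −2178/Q^2 − 48 + 6Q = 0 gives Q = 11 (since 6·11^3 − 48·11^2 = 2178).
min ATC = 2178/11 + 208 − 48·11 + 3·11^2 = $241. That is the break-even price.
Between these two prices the firm operates at a loss; above $241 it earns a profit.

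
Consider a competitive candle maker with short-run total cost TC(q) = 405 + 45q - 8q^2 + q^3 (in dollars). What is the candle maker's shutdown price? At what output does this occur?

The firm shuts down when price falls below the minimum of average variable cost. AVC = VC/q = 45 - 8q + q^2.
dAVC/dq = -8 + 2q = 0 gives q = 4. min AVC = 45 - 8·4 + 4^2 = 29.
The firm shuts down for any P below $29.

$29 per unit, at q = 4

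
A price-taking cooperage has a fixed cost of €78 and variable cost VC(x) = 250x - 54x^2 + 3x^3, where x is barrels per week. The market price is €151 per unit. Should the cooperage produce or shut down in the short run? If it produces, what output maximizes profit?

Produce at x = 11

From TC, MC = TC'(x) = 250 - 108x + 9x^2 and AVC = VC/x = 250 - 54x + 3x^2.
AVC hits its minimum where MC = AVC, at x = 9, giving min AVC = 250 - 54·9 + 3·9^2 = €7.
Since P = €151 ≥ min AVC = €7, price covers variable cost and the firm should produce.
Set P = MC: 151 = 250 - 108x + 9x^2 → 99 - 108x + 9x^2 = 0. The roots are x = 1 and x = 11; the profit-maximizing output is on the rising part of MC, so x* = 11.
Check: AVC at x = 11 is €19 ≤ P, so revenue covers variable cost.
Profit = P·x − TC = 151·11 − 287 = €1374.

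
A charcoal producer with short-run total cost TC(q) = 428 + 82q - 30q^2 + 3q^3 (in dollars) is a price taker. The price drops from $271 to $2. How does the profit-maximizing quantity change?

Output falls from 9 to 0 (the firm shuts down)

MC = 82 - 60q + 9q^2; the shutdown threshold is min AVC = $7 (at q = 5).
At P = $271 ≥ min AVC, set P = MC on the rising branch: q = 9.
At P = $2 < min AVC = $7, price no longer covers variable cost at any output, so the firm shuts down: q = 0.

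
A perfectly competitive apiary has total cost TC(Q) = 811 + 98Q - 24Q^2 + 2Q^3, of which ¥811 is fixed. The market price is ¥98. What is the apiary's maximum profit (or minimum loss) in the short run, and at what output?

Profit = -¥299 at Q = 8

AVC = 98 - 24Q + 2Q^2 has its minimum ¥26 at Q = 6; price ¥98 clears that bar, so the firm operates.
MC = 98 - 48Q + 6Q^2. Setting P = MC and taking the root on the rising branch gives Q* = 8.
TR = 98·8 = 784. TC = 811 + 272 = 1083. Profit = 784 − 1083 = -¥299.
That loss of ¥299 beats the ¥811 the firm would lose by shutting down; producing recovers ¥512 of fixed cost.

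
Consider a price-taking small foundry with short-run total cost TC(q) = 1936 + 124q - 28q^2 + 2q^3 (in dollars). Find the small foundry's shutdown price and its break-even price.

Shutdown price = $26; break-even price = $234

Shutdown price = min AVC. AVC = 124 - 28q + 2q^2, with vertex at q = 7 and minimum $26.
ATC = 1936/q + 124 - 28q + 2q^2. Setting dATC/dq = −1936/q^2 − 28 + 4q = 0 gives q = 11 (since 4·11^3 − 28·11^2 = 1936).
min ATC = 1936/11 + 124 − 28·11 + 2·11^2 = $234. That is the break-even price.
For $26 ≤ P < $234 the firm produces at a loss; below $26 it shuts down.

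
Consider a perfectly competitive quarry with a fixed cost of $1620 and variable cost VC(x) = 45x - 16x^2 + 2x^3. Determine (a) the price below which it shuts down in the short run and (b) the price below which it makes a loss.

Shutdown price = $13; break-even price = $243

AVC = 45 - 16x + 2x^2; minimized at x = 4, giving min AVC = $13. That is the shutdown price.
ATC = 1620/x + 45 - 16x + 2x^2. Setting dATC/dx = −1620/x^2 − 16 + 4x = 0 gives x = 9 (since 4·9^3 − 16·9^2 = 1620).
min ATC = 1620/9 + 45 − 16·9 + 2·9^2 = $243. That is the break-even price.
Between these two prices the firm operates at a loss; above $243 it earns a profit.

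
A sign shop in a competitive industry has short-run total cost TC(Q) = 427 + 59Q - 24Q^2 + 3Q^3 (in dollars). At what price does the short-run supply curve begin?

The shutdown price is the minimum of AVC. VC = 59Q - 24Q^2 + 3Q^3, so AVC = 59 - 24Q + 3Q^2.
dAVC/dQ = -24 + 6Q = 0 gives Q = 4. min AVC = 59 - 24·4 + 3·4^2 = 11.
For P < $11 the firm produces nothing.

$11 per unit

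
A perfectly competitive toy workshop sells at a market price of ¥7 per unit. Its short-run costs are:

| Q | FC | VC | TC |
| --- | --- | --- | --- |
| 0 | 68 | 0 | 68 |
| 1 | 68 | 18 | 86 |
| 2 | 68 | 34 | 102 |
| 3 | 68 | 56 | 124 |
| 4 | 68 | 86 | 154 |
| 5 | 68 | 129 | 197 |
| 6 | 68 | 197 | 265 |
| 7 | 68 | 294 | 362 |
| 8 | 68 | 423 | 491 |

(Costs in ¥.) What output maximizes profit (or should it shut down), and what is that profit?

Q = 0 (shut down); profit = -¥68

Tabulate TR − TC: Q=0: -68; Q=1: -79; Q=2: -88; Q=3: -103; Q=4: -126; Q=5: -162; Q=6: -223; Q=7: -313; Q=8: -435.
Profit is highest at Q = 0. Equivalently, the lowest AVC in the table is 34/2 ≈ ¥17 at Q = 2, and P = ¥7 falls below it — price never covers variable cost, so the firm shuts down and loses only its fixed cost.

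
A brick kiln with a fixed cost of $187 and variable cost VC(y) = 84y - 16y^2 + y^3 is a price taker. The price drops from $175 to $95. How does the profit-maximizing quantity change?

AVC = 84 - 16y + y^2, minimized at y = 8 where min AVC = $20. MC = 84 - 32y + 3y^2.
At P = $175 ≥ min AVC, set P = MC on the rising branch: y = 13.
At P = $95 ≥ min AVC, set P = MC: y = 11. The firm stays open but cuts output.

Output falls from 13 to 11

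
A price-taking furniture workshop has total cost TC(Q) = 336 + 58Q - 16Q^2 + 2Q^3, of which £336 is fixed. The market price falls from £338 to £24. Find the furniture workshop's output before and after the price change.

AVC = 58 - 16Q + 2Q^2, minimized at Q = 4 where min AVC = £26. MC = 58 - 32Q + 6Q^2.
With P = £338 above the shutdown price, P = MC gives Q = 10.
At P = £24 < min AVC = £26, price no longer covers variable cost at any output, so the firm shuts down: Q = 0.

Output falls from 10 to 0 (the firm shuts down)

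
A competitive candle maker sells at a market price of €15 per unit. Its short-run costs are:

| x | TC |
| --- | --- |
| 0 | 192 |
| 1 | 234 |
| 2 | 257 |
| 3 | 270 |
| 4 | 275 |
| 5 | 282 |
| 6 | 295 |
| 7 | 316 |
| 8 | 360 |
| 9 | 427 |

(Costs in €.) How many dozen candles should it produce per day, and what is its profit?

x = 0 (shut down); profit = -€192

Compute π = P·x − TC at each output: x=0: -192; x=1: -219; x=2: -227; x=3: -225; x=4: -215; x=5: -207; x=6: -205; x=7: -211; x=8: -240; x=9: -292.
Profit is highest at x = 0. Equivalently, the lowest AVC in the table is 103/6 ≈ €17.17 at x = 6, and P = €15 falls below it — price never covers variable cost, so the firm shuts down and loses only its fixed cost.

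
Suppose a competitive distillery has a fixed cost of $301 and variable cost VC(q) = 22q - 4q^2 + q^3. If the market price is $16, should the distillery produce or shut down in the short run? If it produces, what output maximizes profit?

Variable cost is VC = 22q - 4q^2 + q^3, so AVC = VC/q = 22 - 4q + q^2 and MC = dTC/dq = 22 - 8q + 3q^2.
AVC is minimized where dAVC/dq = -4 + 2q = 0, at q = 2; min AVC = 22 - 4·2 + 2^2 = $18.
Since P = $16 < min AVC = $18, price fails to cover variable cost at any output.
Shutting down limits the loss to fixed cost, $301.

Shut down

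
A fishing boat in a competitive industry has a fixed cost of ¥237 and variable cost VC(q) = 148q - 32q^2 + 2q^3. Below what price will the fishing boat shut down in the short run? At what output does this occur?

Short-run supply begins at min AVC. From VC = 148q - 32q^2 + 2q^3, AVC = 148 - 32q + 2q^2.
dAVC/dq = -32 + 4q = 0 gives q = 8. min AVC = 148 - 32·8 + 2·8^2 = 20.
So the shutdown price is ¥20.

¥20 per unit, at q = 8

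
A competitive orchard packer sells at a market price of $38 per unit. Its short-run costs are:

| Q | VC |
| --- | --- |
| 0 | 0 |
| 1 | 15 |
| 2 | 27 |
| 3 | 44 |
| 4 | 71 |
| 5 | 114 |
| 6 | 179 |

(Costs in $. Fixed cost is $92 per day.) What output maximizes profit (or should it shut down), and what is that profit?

Tabulate TR − TC: Q=0: -92; Q=1: -69; Q=2: -43; Q=3: -22; Q=4: -11; Q=5: -16; Q=6: -43.
Profit is maximized at Q = 4. AVC there is 71/4 = $17.75 ≤ P, so producing beats shutting down (which would give -$92).

Q = 4; profit = -$11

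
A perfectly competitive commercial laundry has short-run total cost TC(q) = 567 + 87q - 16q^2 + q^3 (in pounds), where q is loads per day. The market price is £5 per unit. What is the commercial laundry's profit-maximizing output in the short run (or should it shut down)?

Shut down

From TC, MC = TC'(q) = 87 - 32q + 3q^2 and AVC = VC/q = 87 - 16q + q^2.
The AVC parabola has its vertex at q = 16/2 = 8, where AVC = 87 - 16·8 + 8^2 = £23.
Since P = £5 < min AVC = £23, price fails to cover variable cost at any output.
Best response: produce nothing and absorb the £567 fixed cost.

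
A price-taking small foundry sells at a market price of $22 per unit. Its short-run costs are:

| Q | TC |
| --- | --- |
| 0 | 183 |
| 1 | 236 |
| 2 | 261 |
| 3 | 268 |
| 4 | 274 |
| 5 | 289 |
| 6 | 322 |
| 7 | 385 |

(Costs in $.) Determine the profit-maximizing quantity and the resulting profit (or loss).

Compute π = P·Q − TC at each output: Q=0: -183; Q=1: -214; Q=2: -217; Q=3: -202; Q=4: -186; Q=5: -179; Q=6: -190; Q=7: -231.
Profit is maximized at Q = 5. AVC there is 106/5 = $21.20 ≤ P, so producing beats shutting down (which would give -$183).

Q = 5; profit = -$179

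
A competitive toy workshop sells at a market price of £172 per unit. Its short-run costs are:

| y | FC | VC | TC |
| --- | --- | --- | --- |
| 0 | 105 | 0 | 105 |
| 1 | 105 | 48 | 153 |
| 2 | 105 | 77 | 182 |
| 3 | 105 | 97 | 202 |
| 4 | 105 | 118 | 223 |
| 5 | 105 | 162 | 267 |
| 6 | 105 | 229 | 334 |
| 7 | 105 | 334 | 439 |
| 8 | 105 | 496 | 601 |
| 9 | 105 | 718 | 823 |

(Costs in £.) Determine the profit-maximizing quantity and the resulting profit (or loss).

Tabulate TR − TC: y=0: -105; y=1: 19; y=2: 162; y=3: 314; y=4: 465; y=5: 593; y=6: 698; y=7: 765; y=8: 775; y=9: 725.
Profit is maximized at y = 8. AVC there is 496/8 = £62 ≤ P, so producing beats shutting down (which would give -£105).

y = 8; profit = £775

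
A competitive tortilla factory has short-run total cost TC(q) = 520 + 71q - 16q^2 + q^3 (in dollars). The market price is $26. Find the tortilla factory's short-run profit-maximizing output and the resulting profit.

Profit = -$358 at q = 9

AVC = 71 - 16q + q^2 has its minimum $7 at q = 8; price $26 clears that bar, so the firm operates.
MC = 71 - 32q + 3q^2. Setting P = MC and taking the root on the rising branch gives q* = 9.
TR = 26·9 = 234. TC = 520 + 72 = 592. Profit = 234 − 592 = -$358.
By producing, the firm covers all variable cost plus $162 of fixed cost; shutting down would lose the full $520.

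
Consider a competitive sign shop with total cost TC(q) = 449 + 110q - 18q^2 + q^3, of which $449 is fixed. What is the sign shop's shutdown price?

$29 per unit

Short-run supply begins at min AVC. From VC = 110q - 18q^2 + q^3, AVC = 110 - 18q + q^2.
At the minimum of AVC, MC = AVC. MC = 110 - 36q + 3q^2; setting MC = AVC gives 2q^2 - 18q = 0, so q = 9. min AVC = 29.
So the shutdown price is $29.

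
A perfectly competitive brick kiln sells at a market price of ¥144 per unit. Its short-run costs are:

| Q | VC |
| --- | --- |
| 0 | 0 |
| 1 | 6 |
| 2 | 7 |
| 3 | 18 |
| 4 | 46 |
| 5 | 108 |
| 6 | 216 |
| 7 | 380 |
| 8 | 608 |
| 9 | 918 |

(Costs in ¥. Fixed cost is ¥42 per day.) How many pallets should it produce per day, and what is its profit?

Tabulate TR − TC: Q=0: -42; Q=1: 96; Q=2: 239; Q=3: 372; Q=4: 488; Q=5: 570; Q=6: 606; Q=7: 586; Q=8: 502; Q=9: 336.
Profit is maximized at Q = 6. AVC there is 216/6 = ¥36 ≤ P, so producing beats shutting down (which would give -¥42).

Q = 6; profit = ¥606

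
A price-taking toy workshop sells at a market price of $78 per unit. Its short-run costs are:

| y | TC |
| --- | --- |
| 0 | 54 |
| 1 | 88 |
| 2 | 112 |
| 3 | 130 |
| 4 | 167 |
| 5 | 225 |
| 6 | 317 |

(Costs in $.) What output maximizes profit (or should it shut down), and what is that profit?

Tabulate TR − TC: y=0: -54; y=1: -10; y=2: 44; y=3: 104; y=4: 145; y=5: 165; y=6: 151.
Profit is maximized at y = 5. AVC there is 171/5 = $34.20 ≤ P, so producing beats shutting down (which would give -$54).

y = 5; profit = $165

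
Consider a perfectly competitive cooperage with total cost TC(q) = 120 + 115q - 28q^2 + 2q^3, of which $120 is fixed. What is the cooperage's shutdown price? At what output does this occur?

Short-run supply begins at min AVC. From VC = 115q - 28q^2 + 2q^3, AVC = 115 - 28q + 2q^2.
At the minimum of AVC, MC = AVC. MC = 115 - 56q + 6q^2; setting MC = AVC gives 4q^2 - 28q = 0, so q = 7. min AVC = 17.
For P < $17 the firm produces nothing.

$17 per unit, at q = 7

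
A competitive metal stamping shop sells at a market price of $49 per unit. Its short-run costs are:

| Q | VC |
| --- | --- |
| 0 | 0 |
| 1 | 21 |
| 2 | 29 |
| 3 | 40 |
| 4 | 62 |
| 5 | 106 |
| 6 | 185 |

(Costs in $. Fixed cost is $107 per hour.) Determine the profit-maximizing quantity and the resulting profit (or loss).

Q = 5; profit = $32

Compute π = P·Q − TC at each output: Q=0: -107; Q=1: -79; Q=2: -38; Q=3: 0; Q=4: 27; Q=5: 32; Q=6: 2.
Profit is maximized at Q = 5. AVC there is 106/5 = $21.20 ≤ P, so producing beats shutting down (which would give -$107).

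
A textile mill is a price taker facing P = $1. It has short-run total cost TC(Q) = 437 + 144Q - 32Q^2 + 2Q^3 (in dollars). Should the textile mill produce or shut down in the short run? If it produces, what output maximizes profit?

Shut down

From TC, MC = TC'(Q) = 144 - 64Q + 6Q^2 and AVC = VC/Q = 144 - 32Q + 2Q^2.
AVC hits its minimum where MC = AVC, at Q = 8, giving min AVC = 144 - 32·8 + 2·8^2 = $16.
P = $1 lies below min AVC = $16; no output level covers variable cost.
Best response: produce nothing and absorb the $437 fixed cost.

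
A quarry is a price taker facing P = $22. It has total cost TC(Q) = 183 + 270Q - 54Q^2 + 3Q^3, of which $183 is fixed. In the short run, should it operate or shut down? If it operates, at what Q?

Strip out fixed cost: VC = 270Q - 54Q^2 + 3Q^3. Then AVC = 270 - 54Q + 3Q^2 and MC = 270 - 108Q + 9Q^2.
AVC hits its minimum where MC = AVC, at Q = 9, giving min AVC = 270 - 54·9 + 3·9^2 = $27.
P = $22 lies below min AVC = $27; no output level covers variable cost.
Shutting down limits the loss to fixed cost, $183.

Shut down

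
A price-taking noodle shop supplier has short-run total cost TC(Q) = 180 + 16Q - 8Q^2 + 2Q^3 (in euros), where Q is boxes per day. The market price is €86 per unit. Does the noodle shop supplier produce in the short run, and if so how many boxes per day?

Produce at Q = 5

Strip out fixed cost: VC = 16Q - 8Q^2 + 2Q^3. Then AVC = 16 - 8Q + 2Q^2 and MC = 16 - 16Q + 6Q^2.
AVC hits its minimum where MC = AVC, at Q = 2, giving min AVC = 16 - 8·2 + 2·2^2 = €8.
Since P = €86 ≥ min AVC = €8, price covers variable cost and the firm should produce.
Set P = MC: 86 = 16 - 16Q + 6Q^2 → -70 - 16Q + 6Q^2 = 0. The roots are Q = -7/3 and Q = 5; the profit-maximizing output is on the rising part of MC, so Q* = 5.
Check: AVC at Q = 5 is €26 ≤ P, so revenue covers variable cost.
Profit = P·Q − TC = 86·5 − 310 = €120.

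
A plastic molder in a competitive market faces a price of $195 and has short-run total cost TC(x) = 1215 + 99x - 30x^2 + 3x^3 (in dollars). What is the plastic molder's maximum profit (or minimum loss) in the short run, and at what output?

AVC = 99 - 30x + 3x^2 has its minimum $24 at x = 5; price $195 clears that bar, so the firm operates.
MC = 99 - 60x + 9x^2. Setting P = MC and taking the root on the rising branch gives x* = 8.
TR = 195·8 = 1560. TC = 1215 + 408 = 1623. Profit = 1560 − 1623 = -$63.
That loss of $63 beats the $1215 the firm would lose by shutting down; producing recovers $1152 of fixed cost.

Profit = -$63 at x = 8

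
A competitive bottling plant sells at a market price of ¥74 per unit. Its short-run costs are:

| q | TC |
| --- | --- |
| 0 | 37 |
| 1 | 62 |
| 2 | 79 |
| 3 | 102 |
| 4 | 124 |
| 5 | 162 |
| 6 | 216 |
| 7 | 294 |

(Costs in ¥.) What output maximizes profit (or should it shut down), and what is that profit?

q = 6; profit = ¥228

Profit at each row (π = 74q − TC): q=0: -37; q=1: 12; q=2: 69; q=3: 120; q=4: 172; q=5: 208; q=6: 228; q=7: 224.
Profit is maximized at q = 6. AVC there is 179/6 = ¥29.83 ≤ P, so producing beats shutting down (which would give -¥37).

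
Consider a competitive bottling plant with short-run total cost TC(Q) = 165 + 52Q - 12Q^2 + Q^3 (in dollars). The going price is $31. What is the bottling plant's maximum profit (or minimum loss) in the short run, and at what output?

AVC = 52 - 12Q + Q^2 has its minimum $16 at Q = 6; price $31 clears that bar, so the firm operates.
MC = 52 - 24Q + 3Q^2. Setting P = MC and taking the root on the rising branch gives Q* = 7.
TR = 31·7 = 217. TC = 165 + 119 = 284. Profit = 217 − 284 = -$67.
By producing, the firm covers all variable cost plus $98 of fixed cost; shutting down would lose the full $165.

Profit = -$67 at Q = 7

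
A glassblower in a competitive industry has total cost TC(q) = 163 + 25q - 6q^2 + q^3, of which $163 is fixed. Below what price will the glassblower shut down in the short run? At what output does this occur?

$16 per unit, at q = 3

Short-run supply begins at min AVC. From VC = 25q - 6q^2 + q^3, AVC = 25 - 6q + q^2.
At the minimum of AVC, MC = AVC. MC = 25 - 12q + 3q^2; setting MC = AVC gives 2q^2 - 6q = 0, so q = 3. min AVC = 16.
For P < $16 the firm produces nothing.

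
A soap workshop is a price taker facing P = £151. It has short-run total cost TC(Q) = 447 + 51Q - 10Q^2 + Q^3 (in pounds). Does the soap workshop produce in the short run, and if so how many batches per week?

Variable cost is VC = 51Q - 10Q^2 + Q^3, so AVC = VC/Q = 51 - 10Q + Q^2 and MC = dTC/dQ = 51 - 20Q + 3Q^2.
AVC is minimized where dAVC/dQ = -10 + 2Q = 0, at Q = 5; min AVC = 51 - 10·5 + 5^2 = £26.
P = £151 exceeds min AVC = £26, so the firm stays open.
P = MC gives -100 - 20Q + 3Q^2 = 0, with roots -10/3 and 10. Take the larger (rising MC): Q* = 10.
Check: AVC at Q = 10 is £51 ≤ P, so revenue covers variable cost.
Profit = P·Q − TC = 151·10 − 957 = £553.

Produce at Q = 10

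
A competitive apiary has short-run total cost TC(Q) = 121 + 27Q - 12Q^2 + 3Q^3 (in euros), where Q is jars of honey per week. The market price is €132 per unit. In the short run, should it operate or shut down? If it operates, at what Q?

Produce at Q = 5

From TC, MC = TC'(Q) = 27 - 24Q + 9Q^2 and AVC = VC/Q = 27 - 12Q + 3Q^2.
AVC hits its minimum where MC = AVC, at Q = 2, giving min AVC = 27 - 12·2 + 3·2^2 = €15.
Since P = €132 ≥ min AVC = €15, price covers variable cost and the firm should produce.
Set P = MC: 132 = 27 - 24Q + 9Q^2 → -105 - 24Q + 9Q^2 = 0. The roots are Q = -7/3 and Q = 5; the profit-maximizing output is on the rising part of MC, so Q* = 5.
Check: AVC at Q = 5 is €42 ≤ P, so revenue covers variable cost.
Profit = P·Q − TC = 132·5 − 331 = €329.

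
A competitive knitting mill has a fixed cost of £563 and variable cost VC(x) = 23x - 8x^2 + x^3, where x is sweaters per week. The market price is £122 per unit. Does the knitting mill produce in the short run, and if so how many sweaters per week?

Strip out fixed cost: VC = 23x - 8x^2 + x^3. Then AVC = 23 - 8x + x^2 and MC = 23 - 16x + 3x^2.
The AVC parabola has its vertex at x = 8/2 = 4, where AVC = 23 - 8·4 + 4^2 = £7.
Because £122 ≥ £7, revenue can cover variable cost; the firm operates.
Set P = MC: 122 = 23 - 16x + 3x^2 → -99 - 16x + 3x^2 = 0. The roots are x = -11/3 and x = 9; the profit-maximizing output is on the rising part of MC, so x* = 9.
Check: AVC at x = 9 is £32 ≤ P, so revenue covers variable cost.
Profit = P·x − TC = 122·9 − 851 = £247.

Produce at x = 9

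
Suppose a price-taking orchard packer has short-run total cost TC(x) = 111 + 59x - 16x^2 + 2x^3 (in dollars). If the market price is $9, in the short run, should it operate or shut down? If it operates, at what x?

Shut down

Variable cost is VC = 59x - 16x^2 + 2x^3, so AVC = VC/x = 59 - 16x + 2x^2 and MC = dTC/dx = 59 - 32x + 6x^2.
AVC is minimized where dAVC/dx = -16 + 4x = 0, at x = 4; min AVC = 59 - 16·4 + 2·4^2 = $27.
With P < min AVC ($9 < $27), every unit sold adds to the loss.
Best response: produce nothing and absorb the $111 fixed cost.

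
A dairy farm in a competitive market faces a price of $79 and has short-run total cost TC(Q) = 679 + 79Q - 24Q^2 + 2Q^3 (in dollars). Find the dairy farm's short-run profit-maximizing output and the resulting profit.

AVC = 79 - 24Q + 2Q^2; min AVC = $7 at Q = 6. Since P = $79 ≥ min AVC, the firm produces.
With MC = 79 - 48Q + 6Q^2, P = MC on the upward-sloping part at Q* = 8.
TR = 79·8 = 632. TC = 679 + 120 = 799. Profit = 632 − 799 = -$167.
By producing, the firm covers all variable cost plus $512 of fixed cost; shutting down would lose the full $679.

Profit = -$167 at Q = 8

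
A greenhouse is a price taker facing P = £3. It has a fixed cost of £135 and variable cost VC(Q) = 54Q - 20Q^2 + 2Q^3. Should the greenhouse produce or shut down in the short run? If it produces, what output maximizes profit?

Variable cost is VC = 54Q - 20Q^2 + 2Q^3, so AVC = VC/Q = 54 - 20Q + 2Q^2 and MC = dTC/dQ = 54 - 40Q + 6Q^2.
AVC hits its minimum where MC = AVC, at Q = 5, giving min AVC = 54 - 20·5 + 2·5^2 = £4.
With P < min AVC (£3 < £4), every unit sold adds to the loss.
The firm minimizes its loss by shutting down and losing only its fixed cost of £135.

Shut down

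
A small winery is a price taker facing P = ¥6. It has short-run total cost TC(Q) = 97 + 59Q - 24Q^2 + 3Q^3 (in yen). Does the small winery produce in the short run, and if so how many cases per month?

Strip out fixed cost: VC = 59Q - 24Q^2 + 3Q^3. Then AVC = 59 - 24Q + 3Q^2 and MC = 59 - 48Q + 9Q^2.
AVC is minimized where dAVC/dQ = -24 + 6Q = 0, at Q = 4; min AVC = 59 - 24·4 + 3·4^2 = ¥11.
P = ¥6 lies below min AVC = ¥11; no output level covers variable cost.
Best response: produce nothing and absorb the ¥97 fixed cost.

Shut down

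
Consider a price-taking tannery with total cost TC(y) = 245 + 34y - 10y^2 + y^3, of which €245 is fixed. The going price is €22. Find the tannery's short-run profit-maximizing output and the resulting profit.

Profit = -€173 at y = 6

AVC = 34 - 10y + y^2; min AVC = €9 at y = 5. Since P = €22 ≥ min AVC, the firm produces.
With MC = 34 - 20y + 3y^2, P = MC on the upward-sloping part at y* = 6.
TR = 22·6 = 132. TC = 245 + 60 = 305. Profit = 132 − 305 = -€173.
That loss of €173 beats the €245 the firm would lose by shutting down; producing recovers €72 of fixed cost.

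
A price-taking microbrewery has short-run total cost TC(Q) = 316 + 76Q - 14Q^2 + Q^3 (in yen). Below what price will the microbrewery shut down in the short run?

The shutdown price is the minimum of AVC. VC = 76Q - 14Q^2 + Q^3, so AVC = 76 - 14Q + Q^2.
At the minimum of AVC, MC = AVC. MC = 76 - 28Q + 3Q^2; setting MC = AVC gives 2Q^2 - 14Q = 0, so Q = 7. min AVC = 27.
So the shutdown price is ¥27.

¥27 per unit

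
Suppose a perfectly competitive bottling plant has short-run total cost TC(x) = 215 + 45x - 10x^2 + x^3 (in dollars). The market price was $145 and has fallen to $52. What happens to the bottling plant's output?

AVC = 45 - 10x + x^2, minimized at x = 5 where min AVC = $20. MC = 45 - 20x + 3x^2.
With P = $145 above the shutdown price, P = MC gives x = 10.
At P = $52 ≥ min AVC, set P = MC: x = 7. The firm stays open but cuts output.

Output falls from 10 to 7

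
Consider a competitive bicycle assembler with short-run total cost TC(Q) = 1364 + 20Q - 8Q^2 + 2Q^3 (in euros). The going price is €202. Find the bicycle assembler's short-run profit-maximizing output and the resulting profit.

AVC = 20 - 8Q + 2Q^2 has its minimum €12 at Q = 2; price €202 clears that bar, so the firm operates.
With MC = 20 - 16Q + 6Q^2, P = MC on the upward-sloping part at Q* = 7.
TR = 202·7 = 1414. TC = 1364 + 434 = 1798. Profit = 1414 − 1798 = -€384.
Shutting down would mean losing the fixed cost of €1364, so operating at a loss of €384 is better by €980.

Profit = -€384 at Q = 7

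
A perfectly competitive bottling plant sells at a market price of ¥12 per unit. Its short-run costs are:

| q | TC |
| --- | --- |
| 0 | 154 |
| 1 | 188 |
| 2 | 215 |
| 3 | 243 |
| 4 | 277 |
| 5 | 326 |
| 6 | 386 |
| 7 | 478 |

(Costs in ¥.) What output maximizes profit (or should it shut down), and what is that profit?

Compute π = P·q − TC at each output: q=0: -154; q=1: -176; q=2: -191; q=3: -207; q=4: -229; q=5: -266; q=6: -314; q=7: -394.
Profit is highest at q = 0. Equivalently, the lowest AVC in the table is 89/3 ≈ ¥29.67 at q = 3, and P = ¥12 falls below it — price never covers variable cost, so the firm shuts down and loses only its fixed cost.

q = 0 (shut down); profit = -¥154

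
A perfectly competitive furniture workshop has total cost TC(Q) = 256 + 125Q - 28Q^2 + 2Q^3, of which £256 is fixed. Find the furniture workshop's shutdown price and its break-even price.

Shutdown price = min AVC. AVC = 125 - 28Q + 2Q^2, with vertex at Q = 7 and minimum £27.
ATC = 256/Q + 125 - 28Q + 2Q^2. Setting dATC/dQ = −256/Q^2 − 28 + 4Q = 0 gives Q = 8 (since 4·8^3 − 28·8^2 = 256).
min ATC = 256/8 + 125 − 28·8 + 2·8^2 = £61. That is the break-even price.
For £27 ≤ P < £61 the firm produces at a loss; below £27 it shuts down.

Shutdown price = £27; break-even price = £61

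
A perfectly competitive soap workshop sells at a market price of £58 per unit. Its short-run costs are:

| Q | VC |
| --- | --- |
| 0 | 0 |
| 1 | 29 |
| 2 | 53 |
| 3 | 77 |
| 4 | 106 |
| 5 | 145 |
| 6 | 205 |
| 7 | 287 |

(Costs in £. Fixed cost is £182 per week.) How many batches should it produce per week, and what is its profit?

Q = 5; profit = -£37

Tabulate TR − TC: Q=0: -182; Q=1: -153; Q=2: -119; Q=3: -85; Q=4: -56; Q=5: -37; Q=6: -39; Q=7: -63.
Profit is maximized at Q = 5. AVC there is 145/5 = £29 ≤ P, so producing beats shutting down (which would give -£182).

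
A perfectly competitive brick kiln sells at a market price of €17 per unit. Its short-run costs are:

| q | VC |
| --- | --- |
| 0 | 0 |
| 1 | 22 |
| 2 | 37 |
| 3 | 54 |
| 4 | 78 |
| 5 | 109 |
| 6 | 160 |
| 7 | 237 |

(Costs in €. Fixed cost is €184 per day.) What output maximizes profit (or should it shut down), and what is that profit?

q = 0 (shut down); profit = -€184

Profit at each row (π = 17q − TC): q=0: -184; q=1: -189; q=2: -187; q=3: -187; q=4: -194; q=5: -208; q=6: -242; q=7: -302.
Profit is highest at q = 0. Equivalently, the lowest AVC in the table is 54/3 ≈ €18 at q = 3, and P = €17 falls below it — price never covers variable cost, so the firm shuts down and loses only its fixed cost.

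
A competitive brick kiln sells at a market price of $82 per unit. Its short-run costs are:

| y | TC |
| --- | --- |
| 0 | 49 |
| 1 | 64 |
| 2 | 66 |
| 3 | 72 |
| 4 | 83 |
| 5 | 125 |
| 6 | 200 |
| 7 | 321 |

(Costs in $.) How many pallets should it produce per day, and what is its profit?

Profit at each row (π = 82y − TC): y=0: -49; y=1: 18; y=2: 98; y=3: 174; y=4: 245; y=5: 285; y=6: 292; y=7: 253.
Profit is maximized at y = 6. AVC there is 151/6 = $25.17 ≤ P, so producing beats shutting down (which would give -$49).

y = 6; profit = $292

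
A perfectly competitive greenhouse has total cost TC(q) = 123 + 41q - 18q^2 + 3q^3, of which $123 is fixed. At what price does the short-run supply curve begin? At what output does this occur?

Short-run supply begins at min AVC. From VC = 41q - 18q^2 + 3q^3, AVC = 41 - 18q + 3q^2.
dAVC/dq = -18 + 6q = 0 gives q = 3. min AVC = 41 - 18·3 + 3·3^2 = 14.
For P < $14 the firm produces nothing.

$14 per unit, at q = 3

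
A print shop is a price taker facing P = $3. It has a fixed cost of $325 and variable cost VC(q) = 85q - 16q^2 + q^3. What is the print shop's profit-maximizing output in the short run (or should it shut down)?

Shut down

From TC, MC = TC'(q) = 85 - 32q + 3q^2 and AVC = VC/q = 85 - 16q + q^2.
AVC is minimized where dAVC/dq = -16 + 2q = 0, at q = 8; min AVC = 85 - 16·8 + 8^2 = $21.
P = $3 lies below min AVC = $21; no output level covers variable cost.
Best response: produce nothing and absorb the $325 fixed cost.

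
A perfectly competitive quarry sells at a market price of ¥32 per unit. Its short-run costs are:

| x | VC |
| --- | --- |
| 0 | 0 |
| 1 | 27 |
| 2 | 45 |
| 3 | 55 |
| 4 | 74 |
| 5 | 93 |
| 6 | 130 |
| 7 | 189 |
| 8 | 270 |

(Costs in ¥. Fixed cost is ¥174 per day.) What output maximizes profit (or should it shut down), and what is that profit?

Compute π = P·x − TC at each output: x=0: -174; x=1: -169; x=2: -155; x=3: -133; x=4: -120; x=5: -107; x=6: -112; x=7: -139; x=8: -188.
Profit is maximized at x = 5. AVC there is 93/5 = ¥18.60 ≤ P, so producing beats shutting down (which would give -¥174).

x = 5; profit = -¥107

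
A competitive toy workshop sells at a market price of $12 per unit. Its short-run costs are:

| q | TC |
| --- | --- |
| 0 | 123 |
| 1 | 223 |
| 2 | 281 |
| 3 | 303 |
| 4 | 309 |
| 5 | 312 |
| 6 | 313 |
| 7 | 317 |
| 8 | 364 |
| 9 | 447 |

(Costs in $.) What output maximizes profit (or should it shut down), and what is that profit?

q = 0 (shut down); profit = -$123

Tabulate TR − TC: q=0: -123; q=1: -211; q=2: -257; q=3: -267; q=4: -261; q=5: -252; q=6: -241; q=7: -233; q=8: -268; q=9: -339.
Profit is highest at q = 0. Equivalently, the lowest AVC in the table is 194/7 ≈ $27.71 at q = 7, and P = $12 falls below it — price never covers variable cost, so the firm shuts down and loses only its fixed cost.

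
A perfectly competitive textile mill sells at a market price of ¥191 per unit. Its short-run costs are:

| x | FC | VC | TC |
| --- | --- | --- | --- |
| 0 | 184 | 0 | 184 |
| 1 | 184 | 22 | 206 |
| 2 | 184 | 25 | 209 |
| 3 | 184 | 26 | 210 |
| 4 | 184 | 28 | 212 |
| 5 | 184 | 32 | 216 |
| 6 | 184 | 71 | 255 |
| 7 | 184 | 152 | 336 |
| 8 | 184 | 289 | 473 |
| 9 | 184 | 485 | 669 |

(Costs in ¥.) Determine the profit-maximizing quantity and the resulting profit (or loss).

x = 8; profit = ¥1055

Compute π = P·x − TC at each output: x=0: -184; x=1: -15; x=2: 173; x=3: 363; x=4: 552; x=5: 739; x=6: 891; x=7: 1001; x=8: 1055; x=9: 1050.
Profit is maximized at x = 8. AVC there is 289/8 = ¥36.12 ≤ P, so producing beats shutting down (which would give -¥184).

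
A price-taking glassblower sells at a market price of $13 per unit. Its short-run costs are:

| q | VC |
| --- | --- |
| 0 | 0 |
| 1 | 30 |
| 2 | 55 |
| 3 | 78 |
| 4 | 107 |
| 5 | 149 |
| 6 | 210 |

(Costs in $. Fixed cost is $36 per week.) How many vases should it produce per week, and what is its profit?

q = 0 (shut down); profit = -$36

Tabulate TR − TC: q=0: -36; q=1: -53; q=2: -65; q=3: -75; q=4: -91; q=5: -120; q=6: -168.
Profit is highest at q = 0. Equivalently, the lowest AVC in the table is 78/3 ≈ $26 at q = 3, and P = $13 falls below it — price never covers variable cost, so the firm shuts down and loses only its fixed cost.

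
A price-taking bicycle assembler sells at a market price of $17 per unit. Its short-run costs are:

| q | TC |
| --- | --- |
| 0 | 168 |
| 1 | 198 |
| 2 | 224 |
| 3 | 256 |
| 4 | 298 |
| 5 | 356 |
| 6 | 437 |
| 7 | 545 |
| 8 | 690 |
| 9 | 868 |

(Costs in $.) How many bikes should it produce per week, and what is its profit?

q = 0 (shut down); profit = -$168

Compute π = P·q − TC at each output: q=0: -168; q=1: -181; q=2: -190; q=3: -205; q=4: -230; q=5: -271; q=6: -335; q=7: -426; q=8: -554; q=9: -715.
Profit is highest at q = 0. Equivalently, the lowest AVC in the table is 56/2 ≈ $28 at q = 2, and P = $17 falls below it — price never covers variable cost, so the firm shuts down and loses only its fixed cost.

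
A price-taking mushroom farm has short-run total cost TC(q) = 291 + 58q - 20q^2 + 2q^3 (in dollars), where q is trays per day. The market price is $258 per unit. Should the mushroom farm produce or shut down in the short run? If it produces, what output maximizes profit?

From TC, MC = TC'(q) = 58 - 40q + 6q^2 and AVC = VC/q = 58 - 20q + 2q^2.
AVC is minimized where dAVC/dq = -20 + 4q = 0, at q = 5; min AVC = 58 - 20·5 + 2·5^2 = $8.
Because $258 ≥ $8, revenue can cover variable cost; the firm operates.
Set P = MC: 258 = 58 - 40q + 6q^2 → -200 - 40q + 6q^2 = 0. The roots are q = -10/3 and q = 10; the profit-maximizing output is on the rising part of MC, so q* = 10.
Check: AVC at q = 10 is $58 ≤ P, so revenue covers variable cost.
Profit = P·q − TC = 258·10 − 871 = $1709.

Produce at q = 10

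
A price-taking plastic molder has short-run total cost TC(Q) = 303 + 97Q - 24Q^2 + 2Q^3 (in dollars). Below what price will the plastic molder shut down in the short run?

The shutdown price is the minimum of AVC. VC = 97Q - 24Q^2 + 2Q^3, so AVC = 97 - 24Q + 2Q^2.
At the minimum of AVC, MC = AVC. MC = 97 - 48Q + 6Q^2; setting MC = AVC gives 4Q^2 - 24Q = 0, so Q = 6. min AVC = 25.
The firm shuts down for any P below $25.

$25 per unit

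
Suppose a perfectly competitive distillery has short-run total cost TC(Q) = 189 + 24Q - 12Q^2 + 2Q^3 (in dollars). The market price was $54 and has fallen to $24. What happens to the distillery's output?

MC = 24 - 24Q + 6Q^2; the shutdown threshold is min AVC = $6 (at Q = 3).
At P = $54 ≥ min AVC, set P = MC on the rising branch: Q = 5.
At P = $24 ≥ min AVC, set P = MC: Q = 4. The firm stays open but cuts output.

Output falls from 5 to 4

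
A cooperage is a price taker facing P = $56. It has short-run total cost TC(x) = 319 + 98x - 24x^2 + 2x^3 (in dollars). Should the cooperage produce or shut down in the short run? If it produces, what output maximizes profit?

Produce at x = 7

From TC, MC = TC'(x) = 98 - 48x + 6x^2 and AVC = VC/x = 98 - 24x + 2x^2.
AVC hits its minimum where MC = AVC, at x = 6, giving min AVC = 98 - 24·6 + 2·6^2 = $26.
Since P = $56 ≥ min AVC = $26, price covers variable cost and the firm should produce.
P = MC gives 42 - 48x + 6x^2 = 0, with roots 1 and 7. Take the larger (rising MC): x* = 7.
Check: AVC at x = 7 is $28 ≤ P, so revenue covers variable cost.
Profit = P·x − TC = 56·7 − 515 = -$123, a loss, but smaller than the $319 fixed cost the firm would lose by shutting down.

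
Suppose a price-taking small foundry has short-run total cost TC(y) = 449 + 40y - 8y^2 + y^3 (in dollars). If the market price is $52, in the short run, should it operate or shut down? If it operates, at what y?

Produce at y = 6

Variable cost is VC = 40y - 8y^2 + y^3, so AVC = VC/y = 40 - 8y + y^2 and MC = dTC/dy = 40 - 16y + 3y^2.
The AVC parabola has its vertex at y = 8/2 = 4, where AVC = 40 - 8·4 + 4^2 = $24.
P = $52 exceeds min AVC = $24, so the firm stays open.
P = MC gives -12 - 16y + 3y^2 = 0, with roots -2/3 and 6. Take the larger (rising MC): y* = 6.
Check: AVC at y = 6 is $28 ≤ P, so revenue covers variable cost.
Profit = P·y − TC = 52·6 − 617 = -$305, a loss, but smaller than the $449 fixed cost the firm would lose by shutting down.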